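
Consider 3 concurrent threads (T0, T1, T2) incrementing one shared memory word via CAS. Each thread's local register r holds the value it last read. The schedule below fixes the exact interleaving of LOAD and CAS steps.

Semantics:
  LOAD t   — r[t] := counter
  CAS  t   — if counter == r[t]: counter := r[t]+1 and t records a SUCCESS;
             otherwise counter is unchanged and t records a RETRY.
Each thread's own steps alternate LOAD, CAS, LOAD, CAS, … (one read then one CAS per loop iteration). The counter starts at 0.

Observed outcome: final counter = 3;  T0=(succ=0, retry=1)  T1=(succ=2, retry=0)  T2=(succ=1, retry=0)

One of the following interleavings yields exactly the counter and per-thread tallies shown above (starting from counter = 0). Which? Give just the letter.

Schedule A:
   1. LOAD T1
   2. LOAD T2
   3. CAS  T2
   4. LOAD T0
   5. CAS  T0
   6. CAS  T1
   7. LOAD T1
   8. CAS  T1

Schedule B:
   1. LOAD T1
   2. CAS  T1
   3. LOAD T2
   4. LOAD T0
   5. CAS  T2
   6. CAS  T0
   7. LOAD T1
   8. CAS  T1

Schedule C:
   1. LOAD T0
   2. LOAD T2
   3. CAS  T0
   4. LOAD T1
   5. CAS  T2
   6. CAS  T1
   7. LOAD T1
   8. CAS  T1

B

Simulating candidate B:
#1 T1 reads 0
#2 T1 CAS(0→1) writes; counter now 1
#3 T2 reads 1
#4 T0 reads 1
#5 T2 CAS(1→2) writes; counter now 2
#6 T0 CAS(1→2) fails; counter now 2
#7 T1 reads 2
#8 T1 CAS(2→3) writes; counter now 3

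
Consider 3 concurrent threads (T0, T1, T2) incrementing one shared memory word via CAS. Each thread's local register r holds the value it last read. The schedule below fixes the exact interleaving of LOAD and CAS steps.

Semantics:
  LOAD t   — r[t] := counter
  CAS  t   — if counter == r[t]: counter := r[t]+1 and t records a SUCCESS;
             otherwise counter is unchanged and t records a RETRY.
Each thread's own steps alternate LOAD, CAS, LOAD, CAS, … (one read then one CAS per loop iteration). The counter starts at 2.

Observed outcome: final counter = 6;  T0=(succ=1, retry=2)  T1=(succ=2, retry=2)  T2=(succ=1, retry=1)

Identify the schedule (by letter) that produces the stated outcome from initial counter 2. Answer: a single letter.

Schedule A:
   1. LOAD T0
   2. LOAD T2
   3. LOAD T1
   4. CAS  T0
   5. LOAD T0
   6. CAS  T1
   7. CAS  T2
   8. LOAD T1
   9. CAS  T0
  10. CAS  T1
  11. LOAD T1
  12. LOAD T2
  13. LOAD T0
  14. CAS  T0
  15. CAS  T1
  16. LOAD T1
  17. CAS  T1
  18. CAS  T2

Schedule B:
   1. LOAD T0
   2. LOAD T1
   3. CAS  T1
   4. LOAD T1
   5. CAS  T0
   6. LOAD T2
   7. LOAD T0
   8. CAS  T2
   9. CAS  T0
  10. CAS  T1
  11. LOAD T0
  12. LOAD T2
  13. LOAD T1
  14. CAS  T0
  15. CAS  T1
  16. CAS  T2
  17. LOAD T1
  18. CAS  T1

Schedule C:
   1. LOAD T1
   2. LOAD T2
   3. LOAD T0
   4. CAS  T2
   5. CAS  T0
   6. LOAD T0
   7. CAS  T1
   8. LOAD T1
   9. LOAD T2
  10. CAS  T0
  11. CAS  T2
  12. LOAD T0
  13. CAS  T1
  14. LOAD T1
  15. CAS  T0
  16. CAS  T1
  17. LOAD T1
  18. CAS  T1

Simulating candidate B:
step 1: T0 LOAD ⇒ load; ctr=2 reg=2
step 2: T1 LOAD ⇒ load; ctr=2 reg=2
step 3: T1 CAS ⇒ ok; ctr=3 reg=2
step 4: T1 LOAD ⇒ load; ctr=3 reg=3
step 5: T0 CAS ⇒ retry; ctr=3 reg=2
step 6: T2 LOAD ⇒ load; ctr=3 reg=3
step 7: T0 LOAD ⇒ load; ctr=3 reg=3
step 8: T2 CAS ⇒ ok; ctr=4 reg=3
step 9: T0 CAS ⇒ retry; ctr=4 reg=3
step 10: T1 CAS ⇒ retry; ctr=4 reg=3
step 11: T0 LOAD ⇒ load; ctr=4 reg=4
step 12: T2 LOAD ⇒ load; ctr=4 reg=4
step 13: T1 LOAD ⇒ load; ctr=4 reg=4
step 14: T0 CAS ⇒ ok; ctr=5 reg=4
step 15: T1 CAS ⇒ retry; ctr=5 reg=4
step 16: T2 CAS ⇒ retry; ctr=5 reg=4
step 17: T1 LOAD ⇒ load; ctr=5 reg=5
step 18: T1 CAS ⇒ ok; ctr=6 reg=5

B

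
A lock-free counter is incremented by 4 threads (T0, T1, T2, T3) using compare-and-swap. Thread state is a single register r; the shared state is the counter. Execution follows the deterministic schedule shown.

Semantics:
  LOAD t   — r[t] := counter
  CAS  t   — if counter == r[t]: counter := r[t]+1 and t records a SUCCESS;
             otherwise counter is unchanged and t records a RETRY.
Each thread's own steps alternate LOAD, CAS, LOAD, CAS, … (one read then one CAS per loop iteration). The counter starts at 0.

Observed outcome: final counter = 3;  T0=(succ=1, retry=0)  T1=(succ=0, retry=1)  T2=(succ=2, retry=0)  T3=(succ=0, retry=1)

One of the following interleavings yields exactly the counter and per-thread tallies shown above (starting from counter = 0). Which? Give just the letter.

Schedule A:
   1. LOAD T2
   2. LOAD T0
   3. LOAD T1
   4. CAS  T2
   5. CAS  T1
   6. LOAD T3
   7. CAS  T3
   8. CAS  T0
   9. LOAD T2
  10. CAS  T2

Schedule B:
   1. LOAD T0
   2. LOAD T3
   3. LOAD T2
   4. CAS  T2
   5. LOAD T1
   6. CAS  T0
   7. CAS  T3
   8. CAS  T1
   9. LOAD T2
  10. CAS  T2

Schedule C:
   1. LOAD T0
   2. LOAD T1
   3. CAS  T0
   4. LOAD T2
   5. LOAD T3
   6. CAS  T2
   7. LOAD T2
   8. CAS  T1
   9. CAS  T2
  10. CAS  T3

C

Simulating candidate C:
T0 LOAD — after: cnt=0, r=0 — load
T1 LOAD — after: cnt=0, r=0 — load
T0 CAS — after: cnt=1, r=0 — ok
T2 LOAD — after: cnt=1, r=1 — load
T3 LOAD — after: cnt=1, r=1 — load
T2 CAS — after: cnt=2, r=1 — ok
T2 LOAD — after: cnt=2, r=2 — load
T1 CAS — after: cnt=2, r=0 — retry
T2 CAS — after: cnt=3, r=2 — ok
T3 CAS — after: cnt=3, r=1 — retry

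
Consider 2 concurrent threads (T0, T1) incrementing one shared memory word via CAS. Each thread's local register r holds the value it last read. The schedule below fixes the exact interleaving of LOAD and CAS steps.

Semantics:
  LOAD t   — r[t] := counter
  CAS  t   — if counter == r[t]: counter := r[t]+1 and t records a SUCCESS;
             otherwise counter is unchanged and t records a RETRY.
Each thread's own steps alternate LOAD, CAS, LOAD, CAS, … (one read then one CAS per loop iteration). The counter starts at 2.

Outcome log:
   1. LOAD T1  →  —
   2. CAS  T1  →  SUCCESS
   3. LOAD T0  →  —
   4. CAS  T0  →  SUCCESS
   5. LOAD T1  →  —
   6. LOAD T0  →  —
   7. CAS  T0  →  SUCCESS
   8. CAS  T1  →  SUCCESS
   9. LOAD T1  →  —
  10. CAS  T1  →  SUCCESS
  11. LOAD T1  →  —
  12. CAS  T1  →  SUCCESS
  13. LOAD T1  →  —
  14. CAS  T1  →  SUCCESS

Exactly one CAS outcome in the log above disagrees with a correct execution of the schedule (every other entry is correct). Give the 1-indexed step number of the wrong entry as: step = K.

step = 8

Re-executing:
1. LOAD T1 → mem=2 r[T1]=2 [LOAD]
2. CAS T1 → mem=3 r[T1]=2 [OK]
3. LOAD T0 → mem=3 r[T0]=3 [LOAD]
4. CAS T0 → mem=4 r[T0]=3 [OK]
5. LOAD T1 → mem=4 r[T1]=4 [LOAD]
6. LOAD T0 → mem=4 r[T0]=4 [LOAD]
7. CAS T0 → mem=5 r[T0]=4 [OK]
8. CAS T1 → mem=5 r[T1]=4 [RETRY]
9. LOAD T1 → mem=5 r[T1]=5 [LOAD]
10. CAS T1 → mem=6 r[T1]=5 [OK]
11. LOAD T1 → mem=6 r[T1]=6 [LOAD]
12. CAS T1 → mem=7 r[T1]=6 [OK]
13. LOAD T1 → mem=7 r[T1]=7 [LOAD]
14. CAS T1 → mem=8 r[T1]=7 [OK]
Log disagrees first at step 8.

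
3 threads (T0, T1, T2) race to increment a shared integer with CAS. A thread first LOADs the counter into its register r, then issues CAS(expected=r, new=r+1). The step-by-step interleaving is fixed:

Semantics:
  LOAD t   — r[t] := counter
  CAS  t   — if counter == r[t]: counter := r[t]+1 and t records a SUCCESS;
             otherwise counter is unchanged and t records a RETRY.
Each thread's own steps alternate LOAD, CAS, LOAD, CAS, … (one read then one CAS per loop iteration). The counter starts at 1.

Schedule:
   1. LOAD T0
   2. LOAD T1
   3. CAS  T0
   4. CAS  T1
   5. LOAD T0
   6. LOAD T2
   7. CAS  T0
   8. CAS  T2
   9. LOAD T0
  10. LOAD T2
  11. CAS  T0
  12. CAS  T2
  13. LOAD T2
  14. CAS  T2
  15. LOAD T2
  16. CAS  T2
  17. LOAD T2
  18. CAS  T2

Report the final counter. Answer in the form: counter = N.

T0 LOAD — after: cnt=1, r=1 — load
T1 LOAD — after: cnt=1, r=1 — load
T0 CAS — after: cnt=2, r=1 — ok
T1 CAS — after: cnt=2, r=1 — retry
T0 LOAD — after: cnt=2, r=2 — load
T2 LOAD — after: cnt=2, r=2 — load
T0 CAS — after: cnt=3, r=2 — ok
T2 CAS — after: cnt=3, r=2 — retry
T0 LOAD — after: cnt=3, r=3 — load
T2 LOAD — after: cnt=3, r=3 — load
T0 CAS — after: cnt=4, r=3 — ok
T2 CAS — after: cnt=4, r=3 — retry
T2 LOAD — after: cnt=4, r=4 — load
T2 CAS — after: cnt=5, r=4 — ok
T2 LOAD — after: cnt=5, r=5 — load
T2 CAS — after: cnt=6, r=5 — ok
T2 LOAD — after: cnt=6, r=6 — load
T2 CAS — after: cnt=7, r=6 — ok

counter = 7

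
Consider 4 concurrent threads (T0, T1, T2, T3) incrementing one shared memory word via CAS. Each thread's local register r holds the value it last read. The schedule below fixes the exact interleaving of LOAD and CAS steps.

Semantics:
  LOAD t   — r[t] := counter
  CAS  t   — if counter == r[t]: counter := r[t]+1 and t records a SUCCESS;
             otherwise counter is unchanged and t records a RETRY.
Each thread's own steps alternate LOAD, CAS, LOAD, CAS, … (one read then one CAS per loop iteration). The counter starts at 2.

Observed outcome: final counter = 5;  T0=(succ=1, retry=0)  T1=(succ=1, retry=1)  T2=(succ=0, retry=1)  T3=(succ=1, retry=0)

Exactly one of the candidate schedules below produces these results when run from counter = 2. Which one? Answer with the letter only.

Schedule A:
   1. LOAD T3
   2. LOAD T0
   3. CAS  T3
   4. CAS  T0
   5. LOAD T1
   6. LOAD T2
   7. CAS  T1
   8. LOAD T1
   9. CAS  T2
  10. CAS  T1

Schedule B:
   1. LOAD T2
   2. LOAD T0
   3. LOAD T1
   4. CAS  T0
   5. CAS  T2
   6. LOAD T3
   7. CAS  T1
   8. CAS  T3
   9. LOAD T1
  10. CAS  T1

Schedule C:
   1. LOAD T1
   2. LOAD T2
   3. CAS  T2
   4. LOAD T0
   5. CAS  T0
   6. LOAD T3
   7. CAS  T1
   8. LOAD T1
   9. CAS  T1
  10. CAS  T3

B

Tracing schedule B:
step 1: T2 LOAD ⇒ load; ctr=2 reg=2
step 2: T0 LOAD ⇒ load; ctr=2 reg=2
step 3: T1 LOAD ⇒ load; ctr=2 reg=2
step 4: T0 CAS ⇒ ok; ctr=3 reg=2
step 5: T2 CAS ⇒ retry; ctr=3 reg=2
step 6: T3 LOAD ⇒ load; ctr=3 reg=3
step 7: T1 CAS ⇒ retry; ctr=3 reg=2
step 8: T3 CAS ⇒ ok; ctr=4 reg=3
step 9: T1 LOAD ⇒ load; ctr=4 reg=4
step 10: T1 CAS ⇒ ok; ctr=5 reg=4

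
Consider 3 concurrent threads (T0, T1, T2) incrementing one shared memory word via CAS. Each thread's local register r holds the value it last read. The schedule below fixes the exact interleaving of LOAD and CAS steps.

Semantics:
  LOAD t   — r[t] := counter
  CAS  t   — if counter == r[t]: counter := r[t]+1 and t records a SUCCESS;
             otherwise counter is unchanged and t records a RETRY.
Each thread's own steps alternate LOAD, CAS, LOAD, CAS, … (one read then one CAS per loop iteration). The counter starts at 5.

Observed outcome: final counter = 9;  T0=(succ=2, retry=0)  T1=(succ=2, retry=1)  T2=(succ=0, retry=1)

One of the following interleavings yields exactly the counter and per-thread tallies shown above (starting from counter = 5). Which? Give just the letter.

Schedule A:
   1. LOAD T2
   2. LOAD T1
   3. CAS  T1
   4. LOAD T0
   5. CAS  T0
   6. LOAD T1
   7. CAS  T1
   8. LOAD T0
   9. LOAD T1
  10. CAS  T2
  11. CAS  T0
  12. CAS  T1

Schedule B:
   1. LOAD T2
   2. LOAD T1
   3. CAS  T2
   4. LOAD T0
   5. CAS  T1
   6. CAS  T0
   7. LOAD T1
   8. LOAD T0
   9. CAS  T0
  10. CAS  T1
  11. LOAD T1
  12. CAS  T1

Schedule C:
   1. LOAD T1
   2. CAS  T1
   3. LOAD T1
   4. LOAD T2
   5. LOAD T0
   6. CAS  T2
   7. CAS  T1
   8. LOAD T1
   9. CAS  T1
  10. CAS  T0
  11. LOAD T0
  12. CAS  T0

A

Run A:
1. LOAD T2 → mem=5 r[T2]=5 [LOAD]
2. LOAD T1 → mem=5 r[T1]=5 [LOAD]
3. CAS T1 → mem=6 r[T1]=5 [OK]
4. LOAD T0 → mem=6 r[T0]=6 [LOAD]
5. CAS T0 → mem=7 r[T0]=6 [OK]
6. LOAD T1 → mem=7 r[T1]=7 [LOAD]
7. CAS T1 → mem=8 r[T1]=7 [OK]
8. LOAD T0 → mem=8 r[T0]=8 [LOAD]
9. LOAD T1 → mem=8 r[T1]=8 [LOAD]
10. CAS T2 → mem=8 r[T2]=5 [RETRY]
11. CAS T0 → mem=9 r[T0]=8 [OK]
12. CAS T1 → mem=9 r[T1]=8 [RETRY]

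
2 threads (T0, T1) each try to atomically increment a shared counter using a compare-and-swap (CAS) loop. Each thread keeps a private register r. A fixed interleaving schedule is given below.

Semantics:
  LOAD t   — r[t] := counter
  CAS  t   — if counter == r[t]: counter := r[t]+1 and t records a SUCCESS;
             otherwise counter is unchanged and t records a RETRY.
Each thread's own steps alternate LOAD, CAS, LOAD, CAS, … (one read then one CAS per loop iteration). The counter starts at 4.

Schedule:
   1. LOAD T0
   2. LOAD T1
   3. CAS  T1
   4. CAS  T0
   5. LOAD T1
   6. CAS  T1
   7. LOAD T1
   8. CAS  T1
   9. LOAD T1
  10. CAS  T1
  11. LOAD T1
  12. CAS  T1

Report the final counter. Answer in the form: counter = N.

counter = 9

#1 T0 reads 4
#2 T1 reads 4
#3 T1 CAS(4→5) writes; counter now 5
#4 T0 CAS(4→5) fails; counter now 5
#5 T1 reads 5
#6 T1 CAS(5→6) writes; counter now 6
#7 T1 reads 6
#8 T1 CAS(6→7) writes; counter now 7
#9 T1 reads 7
#10 T1 CAS(7→8) writes; counter now 8
#11 T1 reads 8
#12 T1 CAS(8→9) writes; counter now 9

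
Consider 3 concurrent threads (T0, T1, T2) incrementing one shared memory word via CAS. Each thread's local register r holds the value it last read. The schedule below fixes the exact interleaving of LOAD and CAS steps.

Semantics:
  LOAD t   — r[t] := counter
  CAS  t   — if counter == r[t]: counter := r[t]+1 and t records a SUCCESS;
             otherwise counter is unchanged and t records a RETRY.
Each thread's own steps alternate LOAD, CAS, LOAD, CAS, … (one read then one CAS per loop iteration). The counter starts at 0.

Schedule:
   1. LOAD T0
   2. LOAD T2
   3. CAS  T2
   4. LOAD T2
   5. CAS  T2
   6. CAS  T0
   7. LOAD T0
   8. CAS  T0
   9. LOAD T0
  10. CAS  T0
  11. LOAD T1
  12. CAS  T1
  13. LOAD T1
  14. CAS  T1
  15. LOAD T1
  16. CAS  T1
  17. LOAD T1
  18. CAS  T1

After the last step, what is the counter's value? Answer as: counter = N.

counter = 8

   1) LOAD T0:  M=0  r_T0=0
   2) LOAD T2:  M=0  r_T2=0
   3) CAS  T2:  M=1  r_T2=0 ✓
   4) LOAD T2:  M=1  r_T2=1
   5) CAS  T2:  M=2  r_T2=1 ✓
   6) CAS  T0:  M=2  r_T0=0 ✗
   7) LOAD T0:  M=2  r_T0=2
   8) CAS  T0:  M=3  r_T0=2 ✓
   9) LOAD T0:  M=3  r_T0=3
  10) CAS  T0:  M=4  r_T0=3 ✓
  11) LOAD T1:  M=4  r_T1=4
  12) CAS  T1:  M=5  r_T1=4 ✓
  13) LOAD T1:  M=5  r_T1=5
  14) CAS  T1:  M=6  r_T1=5 ✓
  15) LOAD T1:  M=6  r_T1=6
  16) CAS  T1:  M=7  r_T1=6 ✓
  17) LOAD T1:  M=7  r_T1=7
  18) CAS  T1:  M=8  r_T1=7 ✓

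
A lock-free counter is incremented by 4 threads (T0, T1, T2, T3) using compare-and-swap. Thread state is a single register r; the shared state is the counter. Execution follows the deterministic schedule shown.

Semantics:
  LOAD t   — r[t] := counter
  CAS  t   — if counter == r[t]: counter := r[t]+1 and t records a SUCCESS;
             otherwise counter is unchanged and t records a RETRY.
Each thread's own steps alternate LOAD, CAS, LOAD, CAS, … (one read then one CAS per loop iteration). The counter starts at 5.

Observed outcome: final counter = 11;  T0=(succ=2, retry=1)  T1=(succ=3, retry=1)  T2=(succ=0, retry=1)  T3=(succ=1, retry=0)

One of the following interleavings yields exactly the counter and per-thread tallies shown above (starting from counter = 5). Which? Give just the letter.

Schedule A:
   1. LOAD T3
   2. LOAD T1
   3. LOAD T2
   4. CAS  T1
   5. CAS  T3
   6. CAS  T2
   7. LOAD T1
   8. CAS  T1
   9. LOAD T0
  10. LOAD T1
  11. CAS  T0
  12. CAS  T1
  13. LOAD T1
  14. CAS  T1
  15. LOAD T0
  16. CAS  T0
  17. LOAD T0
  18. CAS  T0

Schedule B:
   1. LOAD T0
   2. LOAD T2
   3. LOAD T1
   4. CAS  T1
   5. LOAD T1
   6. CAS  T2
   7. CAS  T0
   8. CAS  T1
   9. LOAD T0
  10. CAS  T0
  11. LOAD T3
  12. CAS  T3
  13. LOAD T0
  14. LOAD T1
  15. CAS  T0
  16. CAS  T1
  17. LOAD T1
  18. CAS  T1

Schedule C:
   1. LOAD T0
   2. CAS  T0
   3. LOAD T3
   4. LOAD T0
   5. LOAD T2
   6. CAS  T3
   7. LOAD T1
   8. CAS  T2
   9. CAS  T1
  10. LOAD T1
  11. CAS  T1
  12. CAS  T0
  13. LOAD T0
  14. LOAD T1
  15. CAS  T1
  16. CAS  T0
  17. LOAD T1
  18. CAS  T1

B

Run B:
T0 LOAD — after: cnt=5, r=5 — load
T2 LOAD — after: cnt=5, r=5 — load
T1 LOAD — after: cnt=5, r=5 — load
T1 CAS — after: cnt=6, r=5 — ok
T1 LOAD — after: cnt=6, r=6 — load
T2 CAS — after: cnt=6, r=5 — retry
T0 CAS — after: cnt=6, r=5 — retry
T1 CAS — after: cnt=7, r=6 — ok
T0 LOAD — after: cnt=7, r=7 — load
T0 CAS — after: cnt=8, r=7 — ok
T3 LOAD — after: cnt=8, r=8 — load
T3 CAS — after: cnt=9, r=8 — ok
T0 LOAD — after: cnt=9, r=9 — load
T1 LOAD — after: cnt=9, r=9 — load
T0 CAS — after: cnt=10, r=9 — ok
T1 CAS — after: cnt=10, r=9 — retry
T1 LOAD — after: cnt=10, r=10 — load
T1 CAS — after: cnt=11, r=10 — ok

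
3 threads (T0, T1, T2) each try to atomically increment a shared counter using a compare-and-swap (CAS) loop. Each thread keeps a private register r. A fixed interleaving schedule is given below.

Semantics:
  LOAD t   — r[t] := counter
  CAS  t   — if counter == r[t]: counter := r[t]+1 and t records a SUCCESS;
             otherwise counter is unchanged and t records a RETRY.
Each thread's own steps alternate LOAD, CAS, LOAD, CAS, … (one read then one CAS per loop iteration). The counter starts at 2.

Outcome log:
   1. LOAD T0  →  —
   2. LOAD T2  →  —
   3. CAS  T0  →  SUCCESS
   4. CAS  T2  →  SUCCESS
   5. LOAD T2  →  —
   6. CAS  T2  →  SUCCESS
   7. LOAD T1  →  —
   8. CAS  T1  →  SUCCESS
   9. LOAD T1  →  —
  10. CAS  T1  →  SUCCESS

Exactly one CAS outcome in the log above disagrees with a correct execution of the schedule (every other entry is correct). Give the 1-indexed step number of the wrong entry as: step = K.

Reference trace:
   1) LOAD T0:  M=2  r_T0=2
   2) LOAD T2:  M=2  r_T2=2
   3) CAS  T0:  M=3  r_T0=2 ✓
   4) CAS  T2:  M=3  r_T2=2 ✗
   5) LOAD T2:  M=3  r_T2=3
   6) CAS  T2:  M=4  r_T2=3 ✓
   7) LOAD T1:  M=4  r_T1=4
   8) CAS  T1:  M=5  r_T1=4 ✓
   9) LOAD T1:  M=5  r_T1=5
  10) CAS  T1:  M=6  r_T1=5 ✓
Flip is step 4.

step = 4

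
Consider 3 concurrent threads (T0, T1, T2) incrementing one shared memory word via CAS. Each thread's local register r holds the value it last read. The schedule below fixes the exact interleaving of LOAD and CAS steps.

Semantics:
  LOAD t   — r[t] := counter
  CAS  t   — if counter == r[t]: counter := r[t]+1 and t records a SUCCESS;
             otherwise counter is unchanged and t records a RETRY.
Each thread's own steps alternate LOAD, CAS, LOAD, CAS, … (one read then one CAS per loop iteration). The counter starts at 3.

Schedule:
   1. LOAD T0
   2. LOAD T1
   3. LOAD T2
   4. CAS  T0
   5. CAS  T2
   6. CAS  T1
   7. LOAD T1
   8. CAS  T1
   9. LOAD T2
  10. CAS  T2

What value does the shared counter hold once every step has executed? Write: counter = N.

#1 T0 reads 3
#2 T1 reads 3
#3 T2 reads 3
#4 T0 CAS(3→4) writes; counter now 4
#5 T2 CAS(3→4) fails; counter now 4
#6 T1 CAS(3→4) fails; counter now 4
#7 T1 reads 4
#8 T1 CAS(4→5) writes; counter now 5
#9 T2 reads 5
#10 T2 CAS(5→6) writes; counter now 6

counter = 6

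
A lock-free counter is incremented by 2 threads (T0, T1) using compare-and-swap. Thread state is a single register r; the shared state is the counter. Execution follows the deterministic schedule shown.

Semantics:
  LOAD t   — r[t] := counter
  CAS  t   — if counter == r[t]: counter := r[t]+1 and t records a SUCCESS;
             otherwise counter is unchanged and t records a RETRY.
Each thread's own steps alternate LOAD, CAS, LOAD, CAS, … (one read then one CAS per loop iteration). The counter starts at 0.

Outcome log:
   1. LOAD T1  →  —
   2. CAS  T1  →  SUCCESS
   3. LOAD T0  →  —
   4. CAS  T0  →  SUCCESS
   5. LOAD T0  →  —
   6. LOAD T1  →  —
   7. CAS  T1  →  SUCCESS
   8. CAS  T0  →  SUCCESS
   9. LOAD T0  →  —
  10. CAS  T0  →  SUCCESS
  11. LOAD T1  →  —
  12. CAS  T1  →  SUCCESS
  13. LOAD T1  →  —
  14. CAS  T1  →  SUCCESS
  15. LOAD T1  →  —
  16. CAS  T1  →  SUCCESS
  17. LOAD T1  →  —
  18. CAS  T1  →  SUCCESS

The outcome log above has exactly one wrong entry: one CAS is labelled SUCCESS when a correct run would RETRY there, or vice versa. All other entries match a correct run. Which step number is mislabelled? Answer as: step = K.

Reference trace:
#1 T1 reads 0
#2 T1 CAS(0→1) writes; counter now 1
#3 T0 reads 1
#4 T0 CAS(1→2) writes; counter now 2
#5 T0 reads 2
#6 T1 reads 2
#7 T1 CAS(2→3) writes; counter now 3
#8 T0 CAS(2→3) fails; counter now 3
#9 T0 reads 3
#10 T0 CAS(3→4) writes; counter now 4
#11 T1 reads 4
#12 T1 CAS(4→5) writes; counter now 5
#13 T1 reads 5
#14 T1 CAS(5→6) writes; counter now 6
#15 T1 reads 6
#16 T1 CAS(6→7) writes; counter now 7
#17 T1 reads 7
#18 T1 CAS(7→8) writes; counter now 8
Flip is step 8.

step = 8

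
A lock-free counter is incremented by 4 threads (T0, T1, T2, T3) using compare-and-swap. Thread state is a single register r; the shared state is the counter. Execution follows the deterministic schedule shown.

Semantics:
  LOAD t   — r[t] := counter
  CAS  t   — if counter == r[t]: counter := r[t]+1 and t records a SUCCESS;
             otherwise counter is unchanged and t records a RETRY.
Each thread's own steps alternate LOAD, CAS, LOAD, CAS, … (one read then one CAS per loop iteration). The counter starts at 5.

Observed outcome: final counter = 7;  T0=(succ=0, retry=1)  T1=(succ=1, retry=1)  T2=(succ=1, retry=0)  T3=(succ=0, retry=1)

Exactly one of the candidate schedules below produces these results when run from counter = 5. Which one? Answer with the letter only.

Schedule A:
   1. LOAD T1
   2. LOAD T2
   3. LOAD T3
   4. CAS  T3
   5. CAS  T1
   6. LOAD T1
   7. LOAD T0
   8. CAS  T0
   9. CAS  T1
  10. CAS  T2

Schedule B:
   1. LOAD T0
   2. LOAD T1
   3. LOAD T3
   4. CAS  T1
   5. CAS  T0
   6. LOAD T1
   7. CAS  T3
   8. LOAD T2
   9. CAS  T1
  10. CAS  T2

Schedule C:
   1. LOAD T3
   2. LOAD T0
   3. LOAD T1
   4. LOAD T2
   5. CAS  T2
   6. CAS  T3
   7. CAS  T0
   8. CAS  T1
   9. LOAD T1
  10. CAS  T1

C

Simulating candidate C:
T3 LOAD — after: cnt=5, r=5 — load
T0 LOAD — after: cnt=5, r=5 — load
T1 LOAD — after: cnt=5, r=5 — load
T2 LOAD — after: cnt=5, r=5 — load
T2 CAS — after: cnt=6, r=5 — ok
T3 CAS — after: cnt=6, r=5 — retry
T0 CAS — after: cnt=6, r=5 — retry
T1 CAS — after: cnt=6, r=5 — retry
T1 LOAD — after: cnt=6, r=6 — load
T1 CAS — after: cnt=7, r=6 — ok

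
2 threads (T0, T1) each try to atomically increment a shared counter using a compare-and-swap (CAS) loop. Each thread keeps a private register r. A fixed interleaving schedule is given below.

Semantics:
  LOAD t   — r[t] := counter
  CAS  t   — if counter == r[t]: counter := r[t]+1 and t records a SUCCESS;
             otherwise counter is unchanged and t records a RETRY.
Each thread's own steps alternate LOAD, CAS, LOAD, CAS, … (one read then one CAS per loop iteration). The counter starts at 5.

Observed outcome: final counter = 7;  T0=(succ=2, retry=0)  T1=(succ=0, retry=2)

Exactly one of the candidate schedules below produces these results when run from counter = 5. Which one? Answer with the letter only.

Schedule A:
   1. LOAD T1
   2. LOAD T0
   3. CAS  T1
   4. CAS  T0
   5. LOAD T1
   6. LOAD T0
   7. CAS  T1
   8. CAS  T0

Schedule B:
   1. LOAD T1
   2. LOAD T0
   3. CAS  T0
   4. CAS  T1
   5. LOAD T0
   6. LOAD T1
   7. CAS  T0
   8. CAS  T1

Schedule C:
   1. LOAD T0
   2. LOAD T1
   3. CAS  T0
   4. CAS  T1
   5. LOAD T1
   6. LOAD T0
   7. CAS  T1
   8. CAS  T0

B

Tracing schedule B:
step 1: T1 LOAD ⇒ load; ctr=5 reg=5
step 2: T0 LOAD ⇒ load; ctr=5 reg=5
step 3: T0 CAS ⇒ ok; ctr=6 reg=5
step 4: T1 CAS ⇒ retry; ctr=6 reg=5
step 5: T0 LOAD ⇒ load; ctr=6 reg=6
step 6: T1 LOAD ⇒ load; ctr=6 reg=6
step 7: T0 CAS ⇒ ok; ctr=7 reg=6
step 8: T1 CAS ⇒ retry; ctr=7 reg=6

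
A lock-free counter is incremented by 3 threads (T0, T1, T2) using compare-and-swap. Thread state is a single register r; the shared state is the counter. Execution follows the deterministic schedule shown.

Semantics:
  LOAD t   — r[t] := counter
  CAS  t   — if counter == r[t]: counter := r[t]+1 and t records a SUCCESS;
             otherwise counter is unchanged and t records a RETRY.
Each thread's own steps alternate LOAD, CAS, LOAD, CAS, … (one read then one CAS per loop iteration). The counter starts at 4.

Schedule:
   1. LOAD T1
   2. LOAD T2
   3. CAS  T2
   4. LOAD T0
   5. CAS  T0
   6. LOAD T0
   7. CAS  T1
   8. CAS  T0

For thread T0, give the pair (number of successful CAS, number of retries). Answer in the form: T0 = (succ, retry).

[1] T1.load  rd  (counter 4, T1.r 4)
[2] T2.load  rd  (counter 4, T2.r 4)
[3] T2.cas  hit  (counter 5, T2.r 4)
[4] T0.load  rd  (counter 5, T0.r 5)
[5] T0.cas  hit  (counter 6, T0.r 5)
[6] T0.load  rd  (counter 6, T0.r 6)
[7] T1.cas  miss  (counter 6, T1.r 4)
[8] T0.cas  hit  (counter 7, T0.r 6)

T0 = (2, 0)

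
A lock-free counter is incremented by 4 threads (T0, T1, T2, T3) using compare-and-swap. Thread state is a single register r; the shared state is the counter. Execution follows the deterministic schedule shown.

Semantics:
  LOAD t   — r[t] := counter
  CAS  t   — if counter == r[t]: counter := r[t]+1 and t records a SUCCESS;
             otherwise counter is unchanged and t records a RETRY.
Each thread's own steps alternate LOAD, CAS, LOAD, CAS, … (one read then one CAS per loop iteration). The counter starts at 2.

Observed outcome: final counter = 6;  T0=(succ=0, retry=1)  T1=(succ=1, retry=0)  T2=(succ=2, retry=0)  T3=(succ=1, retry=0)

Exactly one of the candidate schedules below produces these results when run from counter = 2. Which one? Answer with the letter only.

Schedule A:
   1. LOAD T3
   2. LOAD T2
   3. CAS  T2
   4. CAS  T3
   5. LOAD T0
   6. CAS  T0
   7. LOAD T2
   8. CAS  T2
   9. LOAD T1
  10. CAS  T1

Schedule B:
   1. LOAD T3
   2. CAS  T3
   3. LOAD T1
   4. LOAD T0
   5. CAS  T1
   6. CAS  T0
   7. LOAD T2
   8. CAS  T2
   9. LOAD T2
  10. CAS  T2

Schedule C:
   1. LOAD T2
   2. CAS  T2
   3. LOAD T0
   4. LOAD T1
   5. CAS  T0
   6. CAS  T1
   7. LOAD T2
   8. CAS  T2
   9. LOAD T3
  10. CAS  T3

Tracing schedule B:
#1 T3 reads 2
#2 T3 CAS(2→3) writes; counter now 3
#3 T1 reads 3
#4 T0 reads 3
#5 T1 CAS(3→4) writes; counter now 4
#6 T0 CAS(3→4) fails; counter now 4
#7 T2 reads 4
#8 T2 CAS(4→5) writes; counter now 5
#9 T2 reads 5
#10 T2 CAS(5→6) writes; counter now 6

B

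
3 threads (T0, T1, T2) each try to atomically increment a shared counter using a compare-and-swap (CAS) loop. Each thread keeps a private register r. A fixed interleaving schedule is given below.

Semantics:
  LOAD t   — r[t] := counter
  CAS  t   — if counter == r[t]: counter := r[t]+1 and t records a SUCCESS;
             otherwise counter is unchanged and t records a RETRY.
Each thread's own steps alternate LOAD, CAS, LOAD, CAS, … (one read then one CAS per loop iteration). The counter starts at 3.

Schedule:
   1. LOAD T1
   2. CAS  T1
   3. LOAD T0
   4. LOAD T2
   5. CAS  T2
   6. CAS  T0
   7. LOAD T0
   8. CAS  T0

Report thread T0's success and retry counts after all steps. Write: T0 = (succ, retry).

T0 = (1, 1)

#1 T1 reads 3
#2 T1 CAS(3→4) writes; counter now 4
#3 T0 reads 4
#4 T2 reads 4
#5 T2 CAS(4→5) writes; counter now 5
#6 T0 CAS(4→5) fails; counter now 5
#7 T0 reads 5
#8 T0 CAS(5→6) writes; counter now 6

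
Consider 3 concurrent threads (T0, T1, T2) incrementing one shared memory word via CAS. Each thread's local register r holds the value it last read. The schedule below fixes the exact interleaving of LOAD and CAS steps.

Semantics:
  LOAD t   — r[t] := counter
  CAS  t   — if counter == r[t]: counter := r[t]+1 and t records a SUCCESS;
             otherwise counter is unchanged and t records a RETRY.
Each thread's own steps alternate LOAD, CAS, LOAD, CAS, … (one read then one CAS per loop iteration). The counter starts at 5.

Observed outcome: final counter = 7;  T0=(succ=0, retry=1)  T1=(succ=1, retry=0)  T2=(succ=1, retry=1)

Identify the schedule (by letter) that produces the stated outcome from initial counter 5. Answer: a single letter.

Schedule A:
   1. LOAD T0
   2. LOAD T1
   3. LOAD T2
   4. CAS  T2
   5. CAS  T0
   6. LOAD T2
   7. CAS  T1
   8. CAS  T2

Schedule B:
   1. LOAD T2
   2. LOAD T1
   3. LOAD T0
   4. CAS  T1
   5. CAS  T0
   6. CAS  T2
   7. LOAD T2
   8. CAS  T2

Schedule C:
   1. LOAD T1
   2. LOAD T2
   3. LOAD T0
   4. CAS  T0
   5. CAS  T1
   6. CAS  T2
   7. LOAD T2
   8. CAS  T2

B

Tracing schedule B:
[1] T2.load  rd  (counter 5, T2.r 5)
[2] T1.load  rd  (counter 5, T1.r 5)
[3] T0.load  rd  (counter 5, T0.r 5)
[4] T1.cas  hit  (counter 6, T1.r 5)
[5] T0.cas  miss  (counter 6, T0.r 5)
[6] T2.cas  miss  (counter 6, T2.r 5)
[7] T2.load  rd  (counter 6, T2.r 6)
[8] T2.cas  hit  (counter 7, T2.r 6)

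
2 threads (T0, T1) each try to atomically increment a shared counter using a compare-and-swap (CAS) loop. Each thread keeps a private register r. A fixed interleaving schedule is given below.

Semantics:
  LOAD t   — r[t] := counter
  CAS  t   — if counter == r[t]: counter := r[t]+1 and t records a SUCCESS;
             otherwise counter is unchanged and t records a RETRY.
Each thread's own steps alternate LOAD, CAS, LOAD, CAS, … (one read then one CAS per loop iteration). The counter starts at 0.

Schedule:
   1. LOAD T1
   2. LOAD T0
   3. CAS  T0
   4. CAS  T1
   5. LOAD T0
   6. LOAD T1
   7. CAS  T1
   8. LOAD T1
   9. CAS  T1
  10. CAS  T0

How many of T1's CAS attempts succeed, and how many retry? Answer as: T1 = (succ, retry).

T1 = (2, 1)

step 1: T1 LOAD ⇒ load; ctr=0 reg=0
step 2: T0 LOAD ⇒ load; ctr=0 reg=0
step 3: T0 CAS ⇒ ok; ctr=1 reg=0
step 4: T1 CAS ⇒ retry; ctr=1 reg=0
step 5: T0 LOAD ⇒ load; ctr=1 reg=1
step 6: T1 LOAD ⇒ load; ctr=1 reg=1
step 7: T1 CAS ⇒ ok; ctr=2 reg=1
step 8: T1 LOAD ⇒ load; ctr=2 reg=2
step 9: T1 CAS ⇒ ok; ctr=3 reg=2
step 10: T0 CAS ⇒ retry; ctr=3 reg=1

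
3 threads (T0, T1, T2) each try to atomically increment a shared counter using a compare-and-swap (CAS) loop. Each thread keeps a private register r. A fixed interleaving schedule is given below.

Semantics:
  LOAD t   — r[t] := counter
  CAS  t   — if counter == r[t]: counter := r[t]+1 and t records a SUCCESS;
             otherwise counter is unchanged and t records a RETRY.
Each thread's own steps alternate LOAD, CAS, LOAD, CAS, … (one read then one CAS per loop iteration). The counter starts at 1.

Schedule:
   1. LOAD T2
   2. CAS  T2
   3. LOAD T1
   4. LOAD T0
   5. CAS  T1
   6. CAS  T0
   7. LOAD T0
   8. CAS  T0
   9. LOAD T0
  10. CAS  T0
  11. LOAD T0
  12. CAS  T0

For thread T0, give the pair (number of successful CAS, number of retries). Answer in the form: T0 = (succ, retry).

   1) LOAD T2:  M=1  r_T2=1
   2) CAS  T2:  M=2  r_T2=1 ✓
   3) LOAD T1:  M=2  r_T1=2
   4) LOAD T0:  M=2  r_T0=2
   5) CAS  T1:  M=3  r_T1=2 ✓
   6) CAS  T0:  M=3  r_T0=2 ✗
   7) LOAD T0:  M=3  r_T0=3
   8) CAS  T0:  M=4  r_T0=3 ✓
   9) LOAD T0:  M=4  r_T0=4
  10) CAS  T0:  M=5  r_T0=4 ✓
  11) LOAD T0:  M=5  r_T0=5
  12) CAS  T0:  M=6  r_T0=5 ✓

T0 = (3, 1)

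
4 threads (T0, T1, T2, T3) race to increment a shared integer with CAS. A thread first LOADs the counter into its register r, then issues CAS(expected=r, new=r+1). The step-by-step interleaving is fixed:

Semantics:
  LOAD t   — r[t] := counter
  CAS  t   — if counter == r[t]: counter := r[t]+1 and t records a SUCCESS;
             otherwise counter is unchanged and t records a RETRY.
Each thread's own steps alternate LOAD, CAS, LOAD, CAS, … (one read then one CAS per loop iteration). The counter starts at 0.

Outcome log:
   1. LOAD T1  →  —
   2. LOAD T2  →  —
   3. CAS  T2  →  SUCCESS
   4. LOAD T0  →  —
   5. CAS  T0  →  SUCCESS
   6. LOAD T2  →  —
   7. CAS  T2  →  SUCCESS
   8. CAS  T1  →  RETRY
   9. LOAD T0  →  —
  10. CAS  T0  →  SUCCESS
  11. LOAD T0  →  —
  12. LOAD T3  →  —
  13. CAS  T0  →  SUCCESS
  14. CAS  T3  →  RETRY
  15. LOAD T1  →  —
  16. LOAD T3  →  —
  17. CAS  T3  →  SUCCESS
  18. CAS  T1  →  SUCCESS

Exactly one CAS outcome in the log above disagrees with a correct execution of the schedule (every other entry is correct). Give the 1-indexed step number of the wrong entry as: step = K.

Correct run:
step 1: T1 LOAD ⇒ load; ctr=0 reg=0
step 2: T2 LOAD ⇒ load; ctr=0 reg=0
step 3: T2 CAS ⇒ ok; ctr=1 reg=0
step 4: T0 LOAD ⇒ load; ctr=1 reg=1
step 5: T0 CAS ⇒ ok; ctr=2 reg=1
step 6: T2 LOAD ⇒ load; ctr=2 reg=2
step 7: T2 CAS ⇒ ok; ctr=3 reg=2
step 8: T1 CAS ⇒ retry; ctr=3 reg=0
step 9: T0 LOAD ⇒ load; ctr=3 reg=3
step 10: T0 CAS ⇒ ok; ctr=4 reg=3
step 11: T0 LOAD ⇒ load; ctr=4 reg=4
step 12: T3 LOAD ⇒ load; ctr=4 reg=4
step 13: T0 CAS ⇒ ok; ctr=5 reg=4
step 14: T3 CAS ⇒ retry; ctr=5 reg=4
step 15: T1 LOAD ⇒ load; ctr=5 reg=5
step 16: T3 LOAD ⇒ load; ctr=5 reg=5
step 17: T3 CAS ⇒ ok; ctr=6 reg=5
step 18: T1 CAS ⇒ retry; ctr=6 reg=5
Flip is step 18.

step = 18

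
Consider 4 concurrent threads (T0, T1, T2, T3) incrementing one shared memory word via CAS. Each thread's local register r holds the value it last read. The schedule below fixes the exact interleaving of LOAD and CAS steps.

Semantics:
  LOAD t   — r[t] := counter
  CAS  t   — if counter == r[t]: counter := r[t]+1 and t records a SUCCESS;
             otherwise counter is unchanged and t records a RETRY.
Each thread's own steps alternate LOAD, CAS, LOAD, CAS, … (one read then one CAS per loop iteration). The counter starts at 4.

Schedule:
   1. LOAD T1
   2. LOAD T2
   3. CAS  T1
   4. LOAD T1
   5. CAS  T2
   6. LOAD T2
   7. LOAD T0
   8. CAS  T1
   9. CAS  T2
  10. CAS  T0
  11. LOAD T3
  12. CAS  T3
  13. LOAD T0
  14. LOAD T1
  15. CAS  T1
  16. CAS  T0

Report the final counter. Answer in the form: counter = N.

counter = 8

   1) LOAD T1:  M=4  r_T1=4
   2) LOAD T2:  M=4  r_T2=4
   3) CAS  T1:  M=5  r_T1=4 ✓
   4) LOAD T1:  M=5  r_T1=5
   5) CAS  T2:  M=5  r_T2=4 ✗
   6) LOAD T2:  M=5  r_T2=5
   7) LOAD T0:  M=5  r_T0=5
   8) CAS  T1:  M=6  r_T1=5 ✓
   9) CAS  T2:  M=6  r_T2=5 ✗
  10) CAS  T0:  M=6  r_T0=5 ✗
  11) LOAD T3:  M=6  r_T3=6
  12) CAS  T3:  M=7  r_T3=6 ✓
  13) LOAD T0:  M=7  r_T0=7
  14) LOAD T1:  M=7  r_T1=7
  15) CAS  T1:  M=8  r_T1=7 ✓
  16) CAS  T0:  M=8  r_T0=7 ✗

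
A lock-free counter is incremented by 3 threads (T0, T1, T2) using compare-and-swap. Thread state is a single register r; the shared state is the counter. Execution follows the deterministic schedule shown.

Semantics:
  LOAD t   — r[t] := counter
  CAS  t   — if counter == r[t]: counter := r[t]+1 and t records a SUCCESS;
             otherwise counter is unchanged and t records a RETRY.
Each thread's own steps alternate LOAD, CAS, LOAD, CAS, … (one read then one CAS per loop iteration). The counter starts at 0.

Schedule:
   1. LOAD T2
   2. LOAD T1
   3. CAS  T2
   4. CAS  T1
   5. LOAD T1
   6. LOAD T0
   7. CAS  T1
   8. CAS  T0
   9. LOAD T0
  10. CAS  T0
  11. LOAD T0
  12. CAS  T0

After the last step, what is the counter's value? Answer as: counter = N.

counter = 4

step 1: T2 LOAD ⇒ load; ctr=0 reg=0
step 2: T1 LOAD ⇒ load; ctr=0 reg=0
step 3: T2 CAS ⇒ ok; ctr=1 reg=0
step 4: T1 CAS ⇒ retry; ctr=1 reg=0
step 5: T1 LOAD ⇒ load; ctr=1 reg=1
step 6: T0 LOAD ⇒ load; ctr=1 reg=1
step 7: T1 CAS ⇒ ok; ctr=2 reg=1
step 8: T0 CAS ⇒ retry; ctr=2 reg=1
step 9: T0 LOAD ⇒ load; ctr=2 reg=2
step 10: T0 CAS ⇒ ok; ctr=3 reg=2
step 11: T0 LOAD ⇒ load; ctr=3 reg=3
step 12: T0 CAS ⇒ ok; ctr=4 reg=3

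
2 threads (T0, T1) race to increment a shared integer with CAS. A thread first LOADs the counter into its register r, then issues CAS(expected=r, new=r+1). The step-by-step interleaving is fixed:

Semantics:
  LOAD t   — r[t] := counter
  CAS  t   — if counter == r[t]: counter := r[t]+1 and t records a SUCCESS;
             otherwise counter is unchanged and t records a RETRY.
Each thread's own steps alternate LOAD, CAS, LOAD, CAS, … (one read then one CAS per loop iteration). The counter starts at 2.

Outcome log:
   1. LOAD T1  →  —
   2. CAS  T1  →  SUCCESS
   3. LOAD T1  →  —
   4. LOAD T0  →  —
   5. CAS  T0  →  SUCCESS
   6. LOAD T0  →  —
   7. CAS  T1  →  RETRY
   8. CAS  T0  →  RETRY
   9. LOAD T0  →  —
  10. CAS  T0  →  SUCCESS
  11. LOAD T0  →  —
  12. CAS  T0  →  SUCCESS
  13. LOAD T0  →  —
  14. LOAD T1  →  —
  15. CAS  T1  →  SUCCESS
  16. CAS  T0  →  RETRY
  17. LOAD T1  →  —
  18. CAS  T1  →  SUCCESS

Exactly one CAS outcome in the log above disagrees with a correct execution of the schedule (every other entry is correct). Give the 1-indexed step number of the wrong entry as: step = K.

Correct run:
[1] T1.load  rd  (counter 2, T1.r 2)
[2] T1.cas  hit  (counter 3, T1.r 2)
[3] T1.load  rd  (counter 3, T1.r 3)
[4] T0.load  rd  (counter 3, T0.r 3)
[5] T0.cas  hit  (counter 4, T0.r 3)
[6] T0.load  rd  (counter 4, T0.r 4)
[7] T1.cas  miss  (counter 4, T1.r 3)
[8] T0.cas  hit  (counter 5, T0.r 4)
[9] T0.load  rd  (counter 5, T0.r 5)
[10] T0.cas  hit  (counter 6, T0.r 5)
[11] T0.load  rd  (counter 6, T0.r 6)
[12] T0.cas  hit  (counter 7, T0.r 6)
[13] T0.load  rd  (counter 7, T0.r 7)
[14] T1.load  rd  (counter 7, T1.r 7)
[15] T1.cas  hit  (counter 8, T1.r 7)
[16] T0.cas  miss  (counter 8, T0.r 7)
[17] T1.load  rd  (counter 8, T1.r 8)
[18] T1.cas  hit  (counter 9, T1.r 8)
Flip is step 8.

step = 8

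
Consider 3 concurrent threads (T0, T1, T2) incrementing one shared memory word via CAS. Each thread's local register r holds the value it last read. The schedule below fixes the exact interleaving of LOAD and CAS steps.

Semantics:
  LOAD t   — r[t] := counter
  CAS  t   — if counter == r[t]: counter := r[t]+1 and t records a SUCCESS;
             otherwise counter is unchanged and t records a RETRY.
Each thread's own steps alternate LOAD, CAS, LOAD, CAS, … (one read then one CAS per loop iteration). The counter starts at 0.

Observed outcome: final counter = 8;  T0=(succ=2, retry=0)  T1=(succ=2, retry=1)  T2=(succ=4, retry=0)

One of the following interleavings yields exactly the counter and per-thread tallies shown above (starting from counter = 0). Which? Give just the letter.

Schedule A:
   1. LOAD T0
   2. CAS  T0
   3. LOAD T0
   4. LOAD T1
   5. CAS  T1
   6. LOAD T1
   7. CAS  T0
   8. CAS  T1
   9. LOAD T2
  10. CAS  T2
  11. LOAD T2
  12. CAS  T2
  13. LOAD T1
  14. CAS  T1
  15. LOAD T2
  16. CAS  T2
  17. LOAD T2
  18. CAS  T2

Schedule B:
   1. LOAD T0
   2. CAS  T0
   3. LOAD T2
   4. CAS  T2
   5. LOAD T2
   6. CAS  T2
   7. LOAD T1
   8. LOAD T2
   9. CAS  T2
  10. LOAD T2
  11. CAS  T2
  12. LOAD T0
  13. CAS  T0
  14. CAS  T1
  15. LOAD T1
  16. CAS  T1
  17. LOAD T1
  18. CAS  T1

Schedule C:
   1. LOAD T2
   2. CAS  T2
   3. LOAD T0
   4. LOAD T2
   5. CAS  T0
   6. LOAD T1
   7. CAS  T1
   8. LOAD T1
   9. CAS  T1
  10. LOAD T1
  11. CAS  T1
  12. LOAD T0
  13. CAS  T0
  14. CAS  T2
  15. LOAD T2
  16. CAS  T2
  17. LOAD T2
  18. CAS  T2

B

Simulating candidate B:
#1 T0 reads 0
#2 T0 CAS(0→1) writes; counter now 1
#3 T2 reads 1
#4 T2 CAS(1→2) writes; counter now 2
#5 T2 reads 2
#6 T2 CAS(2→3) writes; counter now 3
#7 T1 reads 3
#8 T2 reads 3
#9 T2 CAS(3→4) writes; counter now 4
#10 T2 reads 4
#11 T2 CAS(4→5) writes; counter now 5
#12 T0 reads 5
#13 T0 CAS(5→6) writes; counter now 6
#14 T1 CAS(3→4) fails; counter now 6
#15 T1 reads 6
#16 T1 CAS(6→7) writes; counter now 7
#17 T1 reads 7
#18 T1 CAS(7→8) writes; counter now 8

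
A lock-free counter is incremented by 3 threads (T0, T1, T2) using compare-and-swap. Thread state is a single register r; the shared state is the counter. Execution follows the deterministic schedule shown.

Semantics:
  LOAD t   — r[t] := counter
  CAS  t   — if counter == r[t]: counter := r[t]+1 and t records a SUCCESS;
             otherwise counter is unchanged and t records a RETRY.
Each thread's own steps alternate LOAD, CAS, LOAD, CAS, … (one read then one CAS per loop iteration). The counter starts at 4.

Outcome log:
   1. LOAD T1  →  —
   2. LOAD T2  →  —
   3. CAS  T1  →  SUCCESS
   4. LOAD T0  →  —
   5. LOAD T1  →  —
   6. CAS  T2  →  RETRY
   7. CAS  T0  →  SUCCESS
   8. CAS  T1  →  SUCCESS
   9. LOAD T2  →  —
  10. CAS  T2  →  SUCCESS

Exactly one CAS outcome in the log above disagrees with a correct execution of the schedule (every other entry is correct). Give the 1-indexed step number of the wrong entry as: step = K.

step = 8

Correct run:
1. LOAD T1 → mem=4 r[T1]=4 [LOAD]
2. LOAD T2 → mem=4 r[T2]=4 [LOAD]
3. CAS T1 → mem=5 r[T1]=4 [OK]
4. LOAD T0 → mem=5 r[T0]=5 [LOAD]
5. LOAD T1 → mem=5 r[T1]=5 [LOAD]
6. CAS T2 → mem=5 r[T2]=4 [RETRY]
7. CAS T0 → mem=6 r[T0]=5 [OK]
8. CAS T1 → mem=6 r[T1]=5 [RETRY]
9. LOAD T2 → mem=6 r[T2]=6 [LOAD]
10. CAS T2 → mem=7 r[T2]=6 [OK]
Flip is step 8.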